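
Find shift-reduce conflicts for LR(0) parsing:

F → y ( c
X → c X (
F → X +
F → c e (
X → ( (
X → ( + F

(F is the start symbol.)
No shift-reduce conflicts

Augment with F' → F and build the canonical LR(0) collection (I0 = CLOSURE({[F' → . F]}), then GOTO on every symbol after a dot until no new states appear). It has 17 states:
  I0: { [F → . X +], [F → . c e (], [F → . y ( c], [F' → . F], [X → . ( (], [X → . ( + F], [X → . c X (] }  — shift
  I1: { [X → ( . (], [X → ( . + F] }  — shift
  I2: { [F' → F .] }  — accept
  I3: { [F → X . +] }  — shift
  I4: { [F → c . e (], [X → . ( (], [X → . ( + F], [X → . c X (], [X → c . X (] }  — shift
  I5: { [F → y . ( c] }  — shift
  I6: { [F → y ( . c] }  — shift
  I7: { [F → y ( c .] }  — reduce
  I8: { [X → c X . (] }  — shift
  I9: { [X → . ( (], [X → . ( + F], [X → . c X (], [X → c . X (] }  — shift
  I10: { [F → c e . (] }  — shift
  I11: { [F → c e ( .] }  — reduce
  I12: { [X → c X ( .] }  — reduce
  I13: { [F → X + .] }  — reduce
  I14: { [X → ( ( .] }  — reduce
  I15: { [F → . X +], [F → . c e (], [F → . y ( c], [X → ( + . F], [X → . ( (], [X → . ( + F], [X → . c X (] }  — shift
  I16: { [X → ( + F .] }  — reduce

No state contains both a complete item and a shift item.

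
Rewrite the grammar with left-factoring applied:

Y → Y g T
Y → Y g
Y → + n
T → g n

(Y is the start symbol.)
Y → Y g Y'
Y' → T
Y' → ε
Y → + n
T → g n

Left-factoring transforms A → αβ₁ | αβ₂ into A → αA' and A' → β₁ | β₂
(α is the longest common prefix among the alternatives). Repeat until
no nonterminal has two alternatives with a common prefix.

Round 1: Y has alternatives sharing prefix 'Y g'. Introduce Y': Y → Y g Y'
  Add: Y' → T
  Add: Y' → ε

No remaining common prefixes — done.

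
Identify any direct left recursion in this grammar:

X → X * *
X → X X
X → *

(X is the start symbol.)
Yes, X is left-recursive

Direct left recursion occurs when N → N α for some non-terminal N (the right-hand side begins with the left-hand side itself).

X → X * *: LEFT RECURSIVE (starts with X)
X → X X: LEFT RECURSIVE (starts with X)
X → *: starts with '*'

The grammar has direct left recursion on: X.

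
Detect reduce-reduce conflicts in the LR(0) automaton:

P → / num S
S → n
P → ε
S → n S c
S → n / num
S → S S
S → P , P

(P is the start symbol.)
Yes — I5: [P → .] vs [P → / num S .]; I6: [P → .] vs [S → n .]; I9: [P → .] vs [S → S S .]; I11: [P → .] vs [S → n / num .]

A reduce-reduce conflict occurs when an LR(0) state has two complete items [A → α .] and [B → β .] — both call for a reduction, and with no lookahead the parser cannot choose between them.

Augment with P' → P and build the canonical LR(0) collection (I0 = CLOSURE({[P' → . P]}), then GOTO on every symbol after a dot until no new states appear). It has 14 states:
  I0: { [P → . / num S], [P → .], [P' → . P] }  — shift, reduce
  I1: { [P → / . num S] }  — shift
  I2: { [P' → P .] }  — accept
  I3: { [P → . / num S], [P → .], [P → / num . S], [S → . P , P], [S → . S S], [S → . n / num], [S → . n S c], [S → . n] }  — shift, reduce
  I4: { [S → P . , P] }  — shift
  I5: { [P → . / num S], [P → .], [P → / num S .], [S → . P , P], [S → . S S], [S → . n / num], [S → . n S c], [S → . n], [S → S . S] }  — shift, 2 reduces
  I6: { [P → . / num S], [P → .], [S → . P , P], [S → . S S], [S → . n / num], [S → . n S c], [S → . n], [S → n . / num], [S → n . S c], [S → n .] }  — shift, 2 reduces
  I7: { [P → / . num S], [S → n / . num] }  — shift
  I8: { [P → . / num S], [P → .], [S → . P , P], [S → . S S], [S → . n / num], [S → . n S c], [S → . n], [S → S . S], [S → n S . c] }  — shift, reduce
  I9: { [P → . / num S], [P → .], [S → . P , P], [S → . S S], [S → . n / num], [S → . n S c], [S → . n], [S → S . S], [S → S S .] }  — shift, 2 reduces
  I10: { [S → n S c .] }  — reduce
  I11: { [P → . / num S], [P → .], [P → / num . S], [S → . P , P], [S → . S S], [S → . n / num], [S → . n S c], [S → . n], [S → n / num .] }  — shift, 2 reduces
  I12: { [P → . / num S], [P → .], [S → P , . P] }  — shift, reduce
  I13: { [S → P , P .] }  — reduce

I5 contains complete items [P → .], [P → / num S .] — reduce-reduce conflict.
I6 contains complete items [P → .], [S → n .] — reduce-reduce conflict.
I9 contains complete items [P → .], [S → S S .] — reduce-reduce conflict.
I11 contains complete items [P → .], [S → n / num .] — reduce-reduce conflict.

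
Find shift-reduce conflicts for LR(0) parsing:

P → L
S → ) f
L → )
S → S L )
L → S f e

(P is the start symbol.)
Yes — I1: [L → ) .] vs [S → ) . f]

A shift-reduce conflict occurs when an LR(0) state has both:
  - a complete (reduce) item [A → α .] (dot at the end), and
  - a shift item [B → β . c γ] (dot before a terminal).

Augment with P' → P and build the canonical LR(0) collection (I0 = CLOSURE({[P' → . P]}), then GOTO on every symbol after a dot until no new states appear). It has 10 states:
  I0: { [L → . )], [L → . S f e], [P → . L], [P' → . P], [S → . ) f], [S → . S L )] }  — shift
  I1: { [L → ) .], [S → ) . f] }  — shift, reduce
  I2: { [P → L .] }  — reduce
  I3: { [P' → P .] }  — accept
  I4: { [L → . )], [L → . S f e], [L → S . f e], [S → . ) f], [S → . S L )], [S → S . L )] }  — shift
  I5: { [S → S L . )] }  — shift
  I6: { [L → S f . e] }  — shift
  I7: { [L → S f e .] }  — reduce
  I8: { [S → S L ) .] }  — reduce
  I9: { [S → ) f .] }  — reduce

I1 contains reduce item [L → ) .] and shift item [S → ) . f] — shift-reduce conflict.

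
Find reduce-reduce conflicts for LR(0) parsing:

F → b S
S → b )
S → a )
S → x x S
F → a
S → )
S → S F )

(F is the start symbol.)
No reduce-reduce conflicts

A reduce-reduce conflict occurs when an LR(0) state has two complete items [A → α .] and [B → β .] — both call for a reduction, and with no lookahead the parser cannot choose between them.

Augment with F' → F and build the canonical LR(0) collection (I0 = CLOSURE({[F' → . F]}), then GOTO on every symbol after a dot until no new states appear). It has 15 states:
  I0: { [F → . a], [F → . b S], [F' → . F] }  — shift
  I1: { [F' → F .] }  — accept
  I2: { [F → a .] }  — reduce
  I3: { [F → b . S], [S → . )], [S → . S F )], [S → . a )], [S → . b )], [S → . x x S] }  — shift
  I4: { [S → ) .] }  — reduce
  I5: { [F → . a], [F → . b S], [F → b S .], [S → S . F )] }  — shift, reduce
  I6: { [S → a . )] }  — shift
  I7: { [S → b . )] }  — shift
  I8: { [S → x . x S] }  — shift
  I9: { [S → . )], [S → . S F )], [S → . a )], [S → . b )], [S → . x x S], [S → x x . S] }  — shift
  I10: { [F → . a], [F → . b S], [S → S . F )], [S → x x S .] }  — shift, reduce
  I11: { [S → S F . )] }  — shift
  I12: { [S → S F ) .] }  — reduce
  I13: { [S → b ) .] }  — reduce
  I14: { [S → a ) .] }  — reduce

No state contains more than one complete item.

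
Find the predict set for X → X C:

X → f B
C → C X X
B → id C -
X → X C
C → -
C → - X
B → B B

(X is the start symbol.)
{ 'f' }

PREDICT(X → X C) = (FIRST(RHS) \ {ε}) ∪ (FOLLOW(X) if ε ∈ FIRST(RHS), i.e. RHS ⇒* ε)
FIRST(X) = { 'f' }
FIRST(X C) = { 'f' }
ε ∉ FIRST(X C), so FOLLOW(X) is not added.
PREDICT(X → X C) = { 'f' }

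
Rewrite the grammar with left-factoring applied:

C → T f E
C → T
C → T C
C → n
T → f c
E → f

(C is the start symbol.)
C → T C'
C' → f E
C' → ε
C' → C
C → n
T → f c
E → f

Left-factoring transforms A → αβ₁ | αβ₂ into A → αA' and A' → β₁ | β₂
(α is the longest common prefix among the alternatives). Repeat until
no nonterminal has two alternatives with a common prefix.

Round 1: C has alternatives sharing prefix 'T'. Introduce C': C → T C'
  Add: C' → f E
  Add: C' → ε
  Add: C' → C

No remaining common prefixes — done.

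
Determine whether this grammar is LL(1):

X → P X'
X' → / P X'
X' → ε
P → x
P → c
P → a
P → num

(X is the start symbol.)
A grammar is LL(1) if for each non-terminal N with multiple productions, the predict sets of those productions are pairwise disjoint, where PREDICT(N → α) = (FIRST(α) \ {ε}) ∪ (FOLLOW(N) if α ⇒* ε).

Relevant sets:
  FOLLOW(X') = { $ }

For X':
  PREDICT(X' → '/' P X') = { '/' }
  PREDICT(X' → ε) = { $ }
For P:
  PREDICT(P → x) = { 'x' }
  PREDICT(P → c) = { 'c' }
  PREDICT(P → a) = { 'a' }
  PREDICT(P → num) = { 'num' }
X has a single production, so nothing to check there.

All predict sets are disjoint. The grammar IS LL(1).

Answer: Yes, the grammar is LL(1).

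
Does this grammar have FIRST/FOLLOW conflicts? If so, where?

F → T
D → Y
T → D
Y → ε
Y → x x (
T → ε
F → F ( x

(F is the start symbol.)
Yes. F → F '(' x with FOLLOW(F) on { '(' }

Nullable non-terminals: D, F, T, Y.
FIRST sets used below: FIRST(T) = { 'x', ε }, FIRST(F) = { '(', 'x', ε }, FIRST(D) = { 'x', ε }
D has a nullable alternative but only one production, so nothing to check.

F: nullable alternative(s) F → T; FOLLOW(F) = { $, '(' }
  F → T: FIRST \ {ε} = { 'x' } — this is the only nullable alternative, skip
  F → F ( x: FIRST \ {ε} = { '(', 'x' } — overlaps FOLLOW(F) on { '(' }: CONFLICT

T: nullable alternative(s) T → D, T → ε; FOLLOW(T) = { $, '(' }
  T → D: FIRST \ {ε} = { 'x' } — disjoint from FOLLOW(T)
  T → ε: FIRST \ {ε} = { } — disjoint from FOLLOW(T)

Y: nullable alternative(s) Y → ε; FOLLOW(Y) = { $, '(' }
  Y → ε: FIRST \ {ε} = { } — this is the only nullable alternative, skip
  Y → x x (: FIRST \ {ε} = { 'x' } — disjoint from FOLLOW(Y)

So the grammar has 1 FIRST/FOLLOW conflict (marked CONFLICT above).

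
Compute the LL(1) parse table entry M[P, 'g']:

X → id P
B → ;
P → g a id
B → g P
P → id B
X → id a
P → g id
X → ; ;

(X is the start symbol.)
To find M[P, 'g'], we find productions for P where 'g' is in the predict set (PREDICT(N → α) = (FIRST(α) \ {ε}) ∪ (FOLLOW(N) if α ⇒* ε)).

P → g a id: PREDICT = { 'g' }
  'g' is in predict set, so this production goes in M[P, 'g']
P → id B: PREDICT = { 'id' }
P → g id: PREDICT = { 'g' }
  'g' is in predict set, so this production goes in M[P, 'g']

M[P, 'g'] = P → g a id, P → g id  (a multiply-defined cell — the grammar is not LL(1))

Answer: P → g a id, P → g id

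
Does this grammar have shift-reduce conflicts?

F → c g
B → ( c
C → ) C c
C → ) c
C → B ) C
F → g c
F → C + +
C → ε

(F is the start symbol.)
A shift-reduce conflict occurs when an LR(0) state has both:
  - a complete (reduce) item [A → α .] (dot at the end), and
  - a shift item [B → β . c γ] (dot before a terminal).

Augment with F' → F and build the canonical LR(0) collection (I0 = CLOSURE({[F' → . F]}), then GOTO on every symbol after a dot until no new states appear). It has 18 states:
  I0: { [B → . ( c], [C → . ) C c], [C → . ) c], [C → . B ) C], [C → .], [F → . C + +], [F → . c g], [F → . g c], [F' → . F] }  — shift, reduce
  I1: { [B → ( . c] }  — shift
  I2: { [B → . ( c], [C → ) . C c], [C → ) . c], [C → . ) C c], [C → . ) c], [C → . B ) C], [C → .] }  — shift, reduce
  I3: { [C → B . ) C] }  — shift
  I4: { [F → C . + +] }  — shift
  I5: { [F' → F .] }  — accept
  I6: { [F → c . g] }  — shift
  I7: { [F → g . c] }  — shift
  I8: { [F → g c .] }  — reduce
  I9: { [F → c g .] }  — reduce
  I10: { [F → C + . +] }  — shift
  I11: { [F → C + + .] }  — reduce
  I12: { [B → . ( c], [C → . ) C c], [C → . ) c], [C → . B ) C], [C → .], [C → B ) . C] }  — shift, reduce
  I13: { [C → B ) C .] }  — reduce
  I14: { [C → ) C . c] }  — shift
  I15: { [C → ) c .] }  — reduce
  I16: { [C → ) C c .] }  — reduce
  I17: { [B → ( c .] }  — reduce

I0 contains reduce item [C → .] and shift items [B → . ( c], [C → . ) C c], [C → . ) c], [F → . c g], [F → . g c] — shift-reduce conflict.
I2 contains reduce item [C → .] and shift items [B → . ( c], [C → . ) C c], [C → . ) c], [C → ) . c] — shift-reduce conflict.
I12 contains reduce item [C → .] and shift items [B → . ( c], [C → . ) C c], [C → . ) c] — shift-reduce conflict.

Answer: Yes — I0: [C → .] vs [B → . ( c]; I2: [C → .] vs [B → . ( c]; I12: [C → .] vs [B → . ( c]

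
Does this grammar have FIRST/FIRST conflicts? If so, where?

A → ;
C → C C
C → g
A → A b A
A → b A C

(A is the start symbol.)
Yes. A → ';' / A → A b A on { ';' }; A → A b A / A → b A C on { 'b' }; C → C C / C → g on { 'g' }

FIRST sets of the non-terminals at (or reachable through a nullable prefix from) the front of some alternative:
  FIRST(A) = { ';', 'b' }
  FIRST(C) = { 'g' }

Productions for A:
  A → ;: FIRST = { ';' }
  A → A b A: FIRST = { ';', 'b' }
  A → b A C: FIRST = { 'b' }
Productions for C:
  C → C C: FIRST = { 'g' }
  C → g: FIRST = { 'g' }

Conflict for A: A → ; and A → A b A
  Overlap: { ';' }
Conflict for A: A → A b A and A → b A C
  Overlap: { 'b' }
Conflict for C: C → C C and C → g
  Overlap: { 'g' }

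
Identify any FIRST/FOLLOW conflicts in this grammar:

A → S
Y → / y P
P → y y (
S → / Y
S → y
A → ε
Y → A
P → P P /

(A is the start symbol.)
No FIRST/FOLLOW conflicts.

A FIRST/FOLLOW conflict occurs when a non-terminal N has a nullable alternative N → β (β ⇒* ε) and another alternative N → α with FIRST(α) ∩ FOLLOW(N) ≠ ∅: on such a lookahead the parser cannot decide between expanding α and letting N vanish via β.

Nullable non-terminals: A, Y.
FIRST sets used below: FIRST(S) = { '/', 'y' }, FIRST(A) = { '/', 'y', ε }

A: nullable alternative(s) A → ε; FOLLOW(A) = { $ }
  A → S: FIRST \ {ε} = { '/', 'y' } — disjoint from FOLLOW(A)
  A → ε: FIRST \ {ε} = { } — this is the only nullable alternative, skip

Y: nullable alternative(s) Y → A; FOLLOW(Y) = { $ }
  Y → / y P: FIRST \ {ε} = { '/' } — disjoint from FOLLOW(Y)
  Y → A: FIRST \ {ε} = { '/', 'y' } — this is the only nullable alternative, skip

P, S have no nullable alternative, so no FIRST/FOLLOW check is needed there.

No FIRST/FOLLOW conflicts found.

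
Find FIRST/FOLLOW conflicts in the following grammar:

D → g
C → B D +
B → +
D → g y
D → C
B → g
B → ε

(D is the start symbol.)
Yes. B → '+' with FOLLOW(B) on { '+' }; B → g with FOLLOW(B) on { 'g' }

Nullable non-terminals: B.

B: nullable alternative(s) B → ε; FOLLOW(B) = { '+', 'g' }
  B → +: FIRST \ {ε} = { '+' } — overlaps FOLLOW(B) on { '+' }: CONFLICT
  B → g: FIRST \ {ε} = { 'g' } — overlaps FOLLOW(B) on { 'g' }: CONFLICT
  B → ε: FIRST \ {ε} = { } — this is the only nullable alternative, skip

C, D have no nullable alternative, so no FIRST/FOLLOW check is needed there.

So the grammar has 2 FIRST/FOLLOW conflicts (marked CONFLICT above).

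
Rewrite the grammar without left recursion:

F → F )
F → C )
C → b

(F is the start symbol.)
F → C ) F'
F' → ) F'
F' → ε
C → b

F is directly left-recursive. The standard transformation for
  A → A α₁ | ... | A α_m | β₁ | ... | β_n
is
  A  → β₁ A' | ... | β_n A'
  A' → α₁ A' | ... | α_m A' | ε

F → C ) becomes F → C ) F'
F → F ) becomes F' → ) F'
Add F' → ε

Productions for other non-terminals are unchanged:
  C → b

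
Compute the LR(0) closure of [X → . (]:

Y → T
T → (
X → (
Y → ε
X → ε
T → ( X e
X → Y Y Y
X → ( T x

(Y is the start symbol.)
Start with: [X → . (]
The dot precedes the terminal '(', so nothing is added.

CLOSURE = { [X → . (] }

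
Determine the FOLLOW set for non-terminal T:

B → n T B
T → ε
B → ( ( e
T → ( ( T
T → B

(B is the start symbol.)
In B → n T B: T is followed by B, add FIRST(B) \ {ε} = { '(', 'n' }
In T → ( ( T: T is at the end; this adds FOLLOW(T) to itself — nothing new

Taking the union: FOLLOW(T) = { '(', 'n' }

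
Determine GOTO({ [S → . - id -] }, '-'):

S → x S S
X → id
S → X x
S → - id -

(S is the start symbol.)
{ [S → - . id -] }

GOTO(I, '-') = CLOSURE({ [A → αX.β] : [A → α.Xβ] ∈ I, X = '-' })

Items with dot before '-', with the dot advanced:
  [S → . - id -] → [S → - . id -]
Closure adds nothing (no advanced item has the dot before a non-terminal).

GOTO = { [S → - . id -] }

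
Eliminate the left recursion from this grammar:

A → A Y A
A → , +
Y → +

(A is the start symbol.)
A is directly left-recursive. The standard transformation for
  A → A α₁ | ... | A α_m | β₁ | ... | β_n
is
  A  → β₁ A' | ... | β_n A'
  A' → α₁ A' | ... | α_m A' | ε

A → , + becomes A → , + A'
A → A Y A becomes A' → Y A A'
Add A' → ε

Productions for other non-terminals are unchanged:
  Y → +

Resulting grammar:
A → , + A'
A' → Y A A'
A' → ε
Y → +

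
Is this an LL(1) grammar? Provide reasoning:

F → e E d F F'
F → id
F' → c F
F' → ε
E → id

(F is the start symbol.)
Relevant sets:
  FOLLOW(F') = { $, 'c' }

For F:
  PREDICT(F → e E d F F') = { 'e' }
  PREDICT(F → id) = { 'id' }
For F':
  PREDICT(F' → c F) = { 'c' }
  PREDICT(F' → ε) = { $, 'c' }
E has a single production, so nothing to check there.

Conflict found: Predict set conflict for F': { 'c' }
The grammar is NOT LL(1).

Answer: No. Predict set conflict for F': { 'c' }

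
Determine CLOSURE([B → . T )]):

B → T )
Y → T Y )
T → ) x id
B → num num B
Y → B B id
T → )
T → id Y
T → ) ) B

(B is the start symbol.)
To compute CLOSURE, for each item [A → α.Bβ] where B is a non-terminal, add [B → .γ] for all productions B → γ; repeat for the newly added items until nothing changes.

Start with: [B → . T )]
  [B → . T )] has the dot before T: add [T → . ) x id], [T → . )], [T → . id Y], [T → . ) ) B]
No further items can be added.

CLOSURE = { [B → . T )], [T → . ) ) B], [T → . ) x id], [T → . )], [T → . id Y] }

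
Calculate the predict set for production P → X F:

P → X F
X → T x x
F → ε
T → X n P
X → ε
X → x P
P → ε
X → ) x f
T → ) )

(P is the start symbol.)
PREDICT(P → X F) = (FIRST(RHS) \ {ε}) ∪ (FOLLOW(P) if ε ∈ FIRST(RHS), i.e. RHS ⇒* ε)
FIRST(X) = { ')', 'n', 'x', ε }
FIRST(F) = { ε }
FIRST(X F) = { ')', 'n', 'x', ε }
ε ∈ FIRST(X F) (the right-hand side is nullable), so add FOLLOW(P) = { $, 'n', 'x' }
PREDICT(P → X F) = { $, ')', 'n', 'x' }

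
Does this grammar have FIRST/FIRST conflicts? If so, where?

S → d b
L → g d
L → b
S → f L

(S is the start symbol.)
No FIRST/FIRST conflicts.

Productions for S:
  S → d b: FIRST = { 'd' }
  S → f L: FIRST = { 'f' }
Productions for L:
  L → g d: FIRST = { 'g' }
  L → b: FIRST = { 'b' }

All alternatives of each non-terminal have pairwise disjoint FIRST sets.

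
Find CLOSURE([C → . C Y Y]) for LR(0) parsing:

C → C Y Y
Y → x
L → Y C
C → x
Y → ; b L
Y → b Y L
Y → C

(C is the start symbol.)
{ [C → . C Y Y], [C → . x] }

Start with: [C → . C Y Y]
  [C → . C Y Y] has the dot before C: add [C → . x]
No further items can be added.

CLOSURE = { [C → . C Y Y], [C → . x] }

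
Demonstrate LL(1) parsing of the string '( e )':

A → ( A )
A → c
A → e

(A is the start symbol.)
LL(1) parsing maintains a stack (initially the start symbol over $) and the input. At each step: if the stack top is a terminal, match it against the current input token; if it is a non-terminal N, replace it with the RHS of M[N, lookahead] (the unique production whose predict set contains the lookahead).

Stack is shown with the top on the left.

Stack    Input    Action
------------------------
A $      ( e ) $  output A → ( A )
( A ) $  ( e ) $  match '('
A ) $    e ) $    output A → e
e ) $    e ) $    match 'e'
) $      ) $      match ')'
$        $        accept

The string is accepted.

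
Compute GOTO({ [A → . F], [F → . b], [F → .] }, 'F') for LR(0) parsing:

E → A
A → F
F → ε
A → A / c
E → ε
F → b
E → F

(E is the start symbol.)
{ [A → F .] }

GOTO(I, 'F') = CLOSURE({ [A → αX.β] : [A → α.Xβ] ∈ I, X = 'F' })

Items with dot before 'F', with the dot advanced:
  [A → . F] → [A → F .]
Closure adds nothing (no advanced item has the dot before a non-terminal).

GOTO = { [A → F .] }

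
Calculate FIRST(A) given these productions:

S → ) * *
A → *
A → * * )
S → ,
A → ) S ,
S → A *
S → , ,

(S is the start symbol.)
From A → *:
  - '*' is a terminal: add '*' and stop
From A → * * ):
  - '*' is a terminal: add '*' and stop
From A → ) S ,:
  - ')' is a terminal: add ')' and stop

Collecting: FIRST(A) = { ')', '*' }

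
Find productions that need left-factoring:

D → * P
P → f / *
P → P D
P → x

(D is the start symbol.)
Left-factoring is needed when two productions for the same non-terminal
share a common prefix on the right-hand side.

Productions for P:
  P → f / *
  P → P D
  P → x

No common prefixes found.

Answer: No, left-factoring is not needed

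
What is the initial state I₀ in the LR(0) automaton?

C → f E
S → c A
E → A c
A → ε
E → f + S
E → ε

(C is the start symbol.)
{ [C → . f E], [C' → . C] }

First, augment the grammar with C' → C
I₀ = CLOSURE({ [C' → . C] }):
  [C' → . C] has the dot before C: add [C → . f E]
No further items can be added.

I₀ = { [C → . f E], [C' → . C] }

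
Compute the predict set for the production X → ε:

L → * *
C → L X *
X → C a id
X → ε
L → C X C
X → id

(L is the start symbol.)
{ '*' }

PREDICT(X → ε) = (FIRST(RHS) \ {ε}) ∪ (FOLLOW(X) if ε ∈ FIRST(RHS), i.e. RHS ⇒* ε)
The right-hand side is ε (FIRST(ε) = { ε }), so the predict set is FOLLOW(X) = { '*' }
PREDICT(X → ε) = { '*' }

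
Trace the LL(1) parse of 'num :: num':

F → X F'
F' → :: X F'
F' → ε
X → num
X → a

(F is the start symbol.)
Stack is shown with the top on the left.

Stack      Input         Action
-------------------------------
F $        num :: num $  output F → X F'
X F' $     num :: num $  output X → num
num F' $   num :: num $  match 'num'
F' $       :: num $      output F' → :: X F'
:: X F' $  :: num $      match '::'
X F' $     num $         output X → num
num F' $   num $         match 'num'
F' $       $             output F' → ε
$          $             accept

The string is accepted.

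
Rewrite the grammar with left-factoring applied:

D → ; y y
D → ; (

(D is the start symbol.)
Left-factoring transforms A → αβ₁ | αβ₂ into A → αA' and A' → β₁ | β₂
(α is the longest common prefix among the alternatives). Repeat until
no nonterminal has two alternatives with a common prefix.

Round 1: D has alternatives sharing prefix ';'. Introduce D': D → ; D'
  Add: D' → y y
  Add: D' → (

No remaining common prefixes — done.

Resulting grammar:
D → ; D'
D' → y y
D' → (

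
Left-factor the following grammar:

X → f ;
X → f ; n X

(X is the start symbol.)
Left-factoring transforms A → αβ₁ | αβ₂ into A → αA' and A' → β₁ | β₂
(α is the longest common prefix among the alternatives). Repeat until
no nonterminal has two alternatives with a common prefix.

Round 1: X has alternatives sharing prefix 'f ;'. Introduce X': X → f ; X'
  Add: X' → ε
  Add: X' → n X

No remaining common prefixes — done.

Resulting grammar:
X → f ; X'
X' → ε
X' → n X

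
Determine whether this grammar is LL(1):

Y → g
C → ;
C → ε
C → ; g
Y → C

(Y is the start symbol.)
No. Predict set conflict for C: { ';' }

A grammar is LL(1) if for each non-terminal N with multiple productions, the predict sets of those productions are pairwise disjoint, where PREDICT(N → α) = (FIRST(α) \ {ε}) ∪ (FOLLOW(N) if α ⇒* ε).

Relevant sets:
  FIRST(C) = { ';', ε }
  FOLLOW(Y) = { $ }
  FOLLOW(C) = { $ }

For Y:
  PREDICT(Y → g) = { 'g' }
  PREDICT(Y → C) = { $, ';' }
For C:
  PREDICT(C → ';') = { ';' }
  PREDICT(C → ε) = { $ }
  PREDICT(C → ';' g) = { ';' }

Conflict found: Predict set conflict for C: { ';' }
The grammar is NOT LL(1).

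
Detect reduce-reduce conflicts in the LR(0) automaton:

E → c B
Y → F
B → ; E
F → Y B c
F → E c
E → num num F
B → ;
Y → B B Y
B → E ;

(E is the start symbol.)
A reduce-reduce conflict occurs when an LR(0) state has two complete items [A → α .] and [B → β .] — both call for a reduction, and with no lookahead the parser cannot choose between them.

Augment with E' → E and build the canonical LR(0) collection (I0 = CLOSURE({[E' → . E]}), then GOTO on every symbol after a dot until no new states appear). It has 20 states:
  I0: { [E → . c B], [E → . num num F], [E' → . E] }  — shift
  I1: { [E' → E .] }  — accept
  I2: { [B → . ; E], [B → . ;], [B → . E ;], [E → . c B], [E → . num num F], [E → c . B] }  — shift
  I3: { [E → num . num F] }  — shift
  I4: { [B → . ; E], [B → . ;], [B → . E ;], [E → . c B], [E → . num num F], [E → num num . F], [F → . E c], [F → . Y B c], [Y → . B B Y], [Y → . F] }  — shift
  I5: { [B → ; . E], [B → ; .], [E → . c B], [E → . num num F] }  — shift, reduce
  I6: { [B → . ; E], [B → . ;], [B → . E ;], [E → . c B], [E → . num num F], [Y → B . B Y] }  — shift
  I7: { [B → E . ;], [F → E . c] }  — shift
  I8: { [E → num num F .], [Y → F .] }  — 2 reduces
  I9: { [B → . ; E], [B → . ;], [B → . E ;], [E → . c B], [E → . num num F], [F → Y . B c] }  — shift
  I10: { [F → Y B . c] }  — shift
  I11: { [B → E . ;] }  — shift
  I12: { [B → E ; .] }  — reduce
  I13: { [F → Y B c .] }  — reduce
  I14: { [F → E c .] }  — reduce
  I15: { [B → . ; E], [B → . ;], [B → . E ;], [E → . c B], [E → . num num F], [F → . E c], [F → . Y B c], [Y → . B B Y], [Y → . F], [Y → B B . Y] }  — shift
  I16: { [Y → F .] }  — reduce
  I17: { [B → . ; E], [B → . ;], [B → . E ;], [E → . c B], [E → . num num F], [F → Y . B c], [Y → B B Y .] }  — shift, reduce
  I18: { [B → ; E .] }  — reduce
  I19: { [E → c B .] }  — reduce

I8 contains complete items [E → num num F .], [Y → F .] — reduce-reduce conflict.

Answer: Yes — I8: [E → num num F .] vs [Y → F .]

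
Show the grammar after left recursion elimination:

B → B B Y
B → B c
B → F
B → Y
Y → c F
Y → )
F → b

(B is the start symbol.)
B is directly left-recursive. The standard transformation for
  A → A α₁ | ... | A α_m | β₁ | ... | β_n
is
  A  → β₁ A' | ... | β_n A'
  A' → α₁ A' | ... | α_m A' | ε

B → F becomes B → F B'
B → Y becomes B → Y B'
B → B B Y becomes B' → B Y B'
B → B c becomes B' → c B'
Add B' → ε

Productions for other non-terminals are unchanged:
  Y → c F
  Y → )
  F → b

Resulting grammar:
B → F B'
B → Y B'
B' → B Y B'
B' → c B'
B' → ε
Y → c F
Y → )
F → b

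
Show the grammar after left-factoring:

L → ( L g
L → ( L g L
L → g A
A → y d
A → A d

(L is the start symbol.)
L → ( L g L'
L' → ε
L' → L
L → g A
A → y d
A → A d

Left-factoring transforms A → αβ₁ | αβ₂ into A → αA' and A' → β₁ | β₂
(α is the longest common prefix among the alternatives). Repeat until
no nonterminal has two alternatives with a common prefix.

Round 1: L has alternatives sharing prefix '( L g'. Introduce L': L → ( L g L'
  Add: L' → ε
  Add: L' → L

No remaining common prefixes — done.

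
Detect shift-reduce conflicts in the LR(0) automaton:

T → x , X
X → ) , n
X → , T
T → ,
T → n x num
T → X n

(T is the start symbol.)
Yes — I2: [T → , .] vs [T → . ,]

A shift-reduce conflict occurs when an LR(0) state has both:
  - a complete (reduce) item [A → α .] (dot at the end), and
  - a shift item [B → β . c γ] (dot before a terminal).

Augment with T' → T and build the canonical LR(0) collection (I0 = CLOSURE({[T' → . T]}), then GOTO on every symbol after a dot until no new states appear). It has 16 states:
  I0: { [T → . ,], [T → . X n], [T → . n x num], [T → . x , X], [T' → . T], [X → . ) , n], [X → . , T] }  — shift
  I1: { [X → ) . , n] }  — shift
  I2: { [T → , .], [T → . ,], [T → . X n], [T → . n x num], [T → . x , X], [X → , . T], [X → . ) , n], [X → . , T] }  — shift, reduce
  I3: { [T' → T .] }  — accept
  I4: { [T → X . n] }  — shift
  I5: { [T → n . x num] }  — shift
  I6: { [T → x . , X] }  — shift
  I7: { [T → x , . X], [X → . ) , n], [X → . , T] }  — shift
  I8: { [T → . ,], [T → . X n], [T → . n x num], [T → . x , X], [X → , . T], [X → . ) , n], [X → . , T] }  — shift
  I9: { [T → x , X .] }  — reduce
  I10: { [X → , T .] }  — reduce
  I11: { [T → n x . num] }  — shift
  I12: { [T → n x num .] }  — reduce
  I13: { [T → X n .] }  — reduce
  I14: { [X → ) , . n] }  — shift
  I15: { [X → ) , n .] }  — reduce

I2 contains reduce item [T → , .] and shift items [T → . ,], [T → . n x num], [T → . x , X], [X → . ) , n], [X → . , T] — shift-reduce conflict.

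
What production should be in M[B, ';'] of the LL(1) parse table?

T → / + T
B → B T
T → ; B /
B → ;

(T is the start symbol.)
B → B T, B → ;

To find M[B, ';'], we find productions for B where ';' is in the predict set (PREDICT(N → α) = (FIRST(α) \ {ε}) ∪ (FOLLOW(N) if α ⇒* ε)).

Relevant sets:
  FIRST(B) = { ';' }

B → B T: PREDICT = { ';' }
  ';' is in predict set, so this production goes in M[B, ';']
B → ;: PREDICT = { ';' }
  ';' is in predict set, so this production goes in M[B, ';']

M[B, ';'] = B → B T, B → ;  (a multiply-defined cell — the grammar is not LL(1))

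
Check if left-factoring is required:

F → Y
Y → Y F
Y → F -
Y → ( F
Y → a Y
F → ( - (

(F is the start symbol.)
No, left-factoring is not needed

Left-factoring is needed when two productions for the same non-terminal
share a common prefix on the right-hand side.

Productions for F:
  F → Y
  F → ( - (
Productions for Y:
  Y → Y F
  Y → F -
  Y → ( F
  Y → a Y

No common prefixes found.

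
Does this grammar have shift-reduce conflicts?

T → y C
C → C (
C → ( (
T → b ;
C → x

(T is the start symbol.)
Yes — I5: [T → y C .] vs [C → C . (]

A shift-reduce conflict occurs when an LR(0) state has both:
  - a complete (reduce) item [A → α .] (dot at the end), and
  - a shift item [B → β . c γ] (dot before a terminal).

Augment with T' → T and build the canonical LR(0) collection (I0 = CLOSURE({[T' → . T]}), then GOTO on every symbol after a dot until no new states appear). It has 10 states:
  I0: { [T → . b ;], [T → . y C], [T' → . T] }  — shift
  I1: { [T' → T .] }  — accept
  I2: { [T → b . ;] }  — shift
  I3: { [C → . ( (], [C → . C (], [C → . x], [T → y . C] }  — shift
  I4: { [C → ( . (] }  — shift
  I5: { [C → C . (], [T → y C .] }  — shift, reduce
  I6: { [C → x .] }  — reduce
  I7: { [C → C ( .] }  — reduce
  I8: { [C → ( ( .] }  — reduce
  I9: { [T → b ; .] }  — reduce

I5 contains reduce item [T → y C .] and shift item [C → C . (] — shift-reduce conflict.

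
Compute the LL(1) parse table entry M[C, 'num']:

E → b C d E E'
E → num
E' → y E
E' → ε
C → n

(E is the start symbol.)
Empty (error entry)

To find M[C, 'num'], we find productions for C where 'num' is in the predict set (PREDICT(N → α) = (FIRST(α) \ {ε}) ∪ (FOLLOW(N) if α ⇒* ε)).

C → n: PREDICT = { 'n' }

M[C, 'num'] is empty (no production applies)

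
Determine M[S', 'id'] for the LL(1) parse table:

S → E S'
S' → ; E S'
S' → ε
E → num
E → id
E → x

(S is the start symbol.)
Empty (error entry)

To find M[S', 'id'], we find productions for S' where 'id' is in the predict set (PREDICT(N → α) = (FIRST(α) \ {ε}) ∪ (FOLLOW(N) if α ⇒* ε)).

Relevant sets:
  FOLLOW(S') = { $ }

S' → ; E S': PREDICT = { ';' }
S' → ε: PREDICT = { $ }

M[S', 'id'] is empty (no production applies)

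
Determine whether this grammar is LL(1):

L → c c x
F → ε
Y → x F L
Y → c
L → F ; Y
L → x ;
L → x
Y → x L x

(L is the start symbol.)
A grammar is LL(1) if for each non-terminal N with multiple productions, the predict sets of those productions are pairwise disjoint, where PREDICT(N → α) = (FIRST(α) \ {ε}) ∪ (FOLLOW(N) if α ⇒* ε).

Relevant sets:
  FIRST(F) = { ε }

For L:
  PREDICT(L → c c x) = { 'c' }
  PREDICT(L → F ';' Y) = { ';' }
  PREDICT(L → x ';') = { 'x' }
  PREDICT(L → x) = { 'x' }
For Y:
  PREDICT(Y → x F L) = { 'x' }
  PREDICT(Y → c) = { 'c' }
  PREDICT(Y → x L x) = { 'x' }
F has a single production, so nothing to check there.

Conflict found: Predict set conflict for L: { 'x' }
The grammar is NOT LL(1).

Answer: No. Predict set conflict for L: { 'x' }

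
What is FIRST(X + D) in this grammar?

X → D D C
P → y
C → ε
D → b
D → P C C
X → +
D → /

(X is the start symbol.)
{ '+', '/', 'b', 'y' }

FIRST sets of the non-terminals involved (from the grammar, by fixed-point iteration):
  FIRST(X) = { '+', '/', 'b', 'y' }

To compute FIRST(X + D), process the symbols left to right:
Symbol X is a non-terminal. Add FIRST(X) \ {ε} = { '+', '/', 'b', 'y' }
X is not nullable (ε ∉ FIRST(X)), so stop here.
FIRST(X + D) = { '+', '/', 'b', 'y' }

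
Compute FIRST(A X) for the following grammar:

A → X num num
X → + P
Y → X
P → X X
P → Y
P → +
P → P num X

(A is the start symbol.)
FIRST sets of the non-terminals involved (from the grammar, by fixed-point iteration):
  FIRST(A) = { '+' }

To compute FIRST(A X), process the symbols left to right:
Symbol A is a non-terminal. Add FIRST(A) \ {ε} = { '+' }
A is not nullable (ε ∉ FIRST(A)), so stop here.
FIRST(A X) = { '+' }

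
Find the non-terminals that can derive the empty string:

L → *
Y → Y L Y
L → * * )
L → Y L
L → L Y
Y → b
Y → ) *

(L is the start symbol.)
None

A non-terminal is nullable if it can derive ε (the empty string): either it has an ε-production, or it has a production whose right-hand side consists entirely of nullable non-terminals.

There are no ε-productions, so no non-terminal can derive ε.
No non-terminals are nullable.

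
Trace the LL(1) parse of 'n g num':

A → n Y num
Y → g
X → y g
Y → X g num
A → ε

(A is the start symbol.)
LL(1) parsing maintains a stack (initially the start symbol over $) and the input. At each step: if the stack top is a terminal, match it against the current input token; if it is a non-terminal N, replace it with the RHS of M[N, lookahead] (the unique production whose predict set contains the lookahead).

Stack is shown with the top on the left.

Stack      Input      Action
----------------------------
A $        n g num $  output A → n Y num
n Y num $  n g num $  match 'n'
Y num $    g num $    output Y → g
g num $    g num $    match 'g'
num $      num $      match 'num'
$          $          accept

The string is accepted.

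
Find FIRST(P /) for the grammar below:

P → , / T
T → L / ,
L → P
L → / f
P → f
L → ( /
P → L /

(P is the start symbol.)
{ '(', ',', '/', 'f' }

FIRST sets of the non-terminals involved (from the grammar, by fixed-point iteration):
  FIRST(P) = { '(', ',', '/', 'f' }

To compute FIRST(P /), process the symbols left to right:
Symbol P is a non-terminal. Add FIRST(P) \ {ε} = { '(', ',', '/', 'f' }
P is not nullable (ε ∉ FIRST(P)), so stop here.
FIRST(P /) = { '(', ',', '/', 'f' }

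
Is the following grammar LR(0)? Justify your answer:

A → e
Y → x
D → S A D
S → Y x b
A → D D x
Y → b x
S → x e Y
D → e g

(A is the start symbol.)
No. Shift-reduce conflict between [A → e .] and [D → e . g]

A grammar is LR(0) if no state in the canonical LR(0) collection has:
  - both a shift item (dot before a terminal) and a complete item (shift-reduce conflict), or
  - two or more complete items (reduce-reduce conflict; the accept item [A' → A .] counts as a complete item here).

Augment with A' → A and build the canonical LR(0) collection (I0 = CLOSURE({[A' → . A]}), then GOTO on every symbol after a dot until no new states appear). It has 20 states:
  I0: { [A → . D D x], [A → . e], [A' → . A], [D → . S A D], [D → . e g], [S → . Y x b], [S → . x e Y], [Y → . b x], [Y → . x] }  — shift
  I1: { [A' → A .] }  — accept
  I2: { [A → D . D x], [D → . S A D], [D → . e g], [S → . Y x b], [S → . x e Y], [Y → . b x], [Y → . x] }  — shift
  I3: { [A → . D D x], [A → . e], [D → . S A D], [D → . e g], [D → S . A D], [S → . Y x b], [S → . x e Y], [Y → . b x], [Y → . x] }  — shift
  I4: { [S → Y . x b] }  — shift
  I5: { [Y → b . x] }  — shift
  I6: { [A → e .], [D → e . g] }  — shift, reduce
  I7: { [S → x . e Y], [Y → x .] }  — shift, reduce
  I8: { [S → x e . Y], [Y → . b x], [Y → . x] }  — shift
  I9: { [S → x e Y .] }  — reduce
  I10: { [Y → x .] }  — reduce
  I11: { [D → e g .] }  — reduce
  I12: { [Y → b x .] }  — reduce
  I13: { [S → Y x . b] }  — shift
  I14: { [S → Y x b .] }  — reduce
  I15: { [D → . S A D], [D → . e g], [D → S A . D], [S → . Y x b], [S → . x e Y], [Y → . b x], [Y → . x] }  — shift
  I16: { [D → S A D .] }  — reduce
  I17: { [D → e . g] }  — shift
  I18: { [A → D D . x] }  — shift
  I19: { [A → D D x .] }  — reduce

Conflict in state I6:
  Shift-reduce conflict between [A → e .] and [D → e . g]
So the grammar is NOT LR(0).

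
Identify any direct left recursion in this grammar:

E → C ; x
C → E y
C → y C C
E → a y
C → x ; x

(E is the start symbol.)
Direct left recursion occurs when N → N α for some non-terminal N (the right-hand side begins with the left-hand side itself).

E → C ; x: starts with C
C → E y: starts with E
C → y C C: starts with y
E → a y: starts with a
C → x ; x: starts with x

No direct left recursion found.

Answer: No direct left recursion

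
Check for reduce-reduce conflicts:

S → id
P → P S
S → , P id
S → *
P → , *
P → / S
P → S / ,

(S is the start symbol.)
A reduce-reduce conflict occurs when an LR(0) state has two complete items [A → α .] and [B → β .] — both call for a reduction, and with no lookahead the parser cannot choose between them.

Augment with S' → S and build the canonical LR(0) collection (I0 = CLOSURE({[S' → . S]}), then GOTO on every symbol after a dot until no new states appear). It has 15 states:
  I0: { [S → . *], [S → . , P id], [S → . id], [S' → . S] }  — shift
  I1: { [S → * .] }  — reduce
  I2: { [P → . , *], [P → . / S], [P → . P S], [P → . S / ,], [S → , . P id], [S → . *], [S → . , P id], [S → . id] }  — shift
  I3: { [S' → S .] }  — accept
  I4: { [S → id .] }  — reduce
  I5: { [P → , . *], [P → . , *], [P → . / S], [P → . P S], [P → . S / ,], [S → , . P id], [S → . *], [S → . , P id], [S → . id] }  — shift
  I6: { [P → / . S], [S → . *], [S → . , P id], [S → . id] }  — shift
  I7: { [P → P . S], [S → , P . id], [S → . *], [S → . , P id], [S → . id] }  — shift
  I8: { [P → S . / ,] }  — shift
  I9: { [P → S / . ,] }  — shift
  I10: { [P → S / , .] }  — reduce
  I11: { [P → P S .] }  — reduce
  I12: { [S → , P id .], [S → id .] }  — 2 reduces
  I13: { [P → / S .] }  — reduce
  I14: { [P → , * .], [S → * .] }  — 2 reduces

I12 contains complete items [S → , P id .], [S → id .] — reduce-reduce conflict.
I14 contains complete items [P → , * .], [S → * .] — reduce-reduce conflict.

Answer: Yes — I12: [S → , P id .] vs [S → id .]; I14: [P → , * .] vs [S → * .]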